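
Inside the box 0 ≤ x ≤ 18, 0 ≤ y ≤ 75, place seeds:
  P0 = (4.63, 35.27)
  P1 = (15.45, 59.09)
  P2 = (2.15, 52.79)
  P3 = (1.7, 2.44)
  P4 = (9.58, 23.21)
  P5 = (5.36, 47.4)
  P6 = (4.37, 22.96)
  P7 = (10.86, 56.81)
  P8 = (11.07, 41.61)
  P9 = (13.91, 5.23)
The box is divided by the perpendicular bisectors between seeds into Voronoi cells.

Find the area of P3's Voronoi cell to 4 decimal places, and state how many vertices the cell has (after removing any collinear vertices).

1. box [0,18]×[0,75]: [(0, 0) (18, 0) (18, 75) (0, 75)]
2. ⊥bis P3·P0 via (3.165,18.855): [(0, 19.1375) (0, 0) (18, 0) (18, 17.531)]  |A|=330.0163
3. ⊥bis P3·P1 via (8.575,30.765): [(0, 19.1375) (0, 0) (18, 0) (18, 17.531)]  |A|=330.0163
4. ⊥bis P3·P2 via (1.925,27.615): [(0, 19.1375) (0, 0) (18, 0) (18, 17.531)]  |A|=330.0163
5. ⊥bis P3·P4 via (5.64,12.825): [(0, 14.9648) (0, 0) (18, 0) (18, 8.1357)]  |A|=207.9043
6. ⊥bis P3·P5 via (3.53,24.92): [(0, 14.9648) (0, 0) (18, 0) (18, 8.1357)]  |A|=207.9043
7. ⊥bis P3·P6 via (3.035,12.7): [(7.5012, 12.1189) (0, 13.0949) (0, 0) (18, 0) (18, 8.1357)]  |A|=200.8911
8. ⊥bis P3·P7 via (6.28,29.625): [(7.5012, 12.1189) (0, 13.0949) (0, 0) (18, 0) (18, 8.1357)]  |A|=200.8911
9. ⊥bis P3·P8 via (6.385,22.025): [(7.5012, 12.1189) (0, 13.0949) (0, 0) (18, 0) (18, 8.1357)]  |A|=200.8911
10. ⊥bis P3·P9 via (7.805,3.835): [(5.8634, 12.332) (0, 13.0949) (0, 0) (8.6813, 0)]  |A|=91.9193
11. canonical 4-gon: [(5.8634, 12.332) (0, 13.0949) (0, 0) (8.6813, 0)]
12. shoelace: 91.9193

Area of P3's cell: 91.9193 (4 vertices)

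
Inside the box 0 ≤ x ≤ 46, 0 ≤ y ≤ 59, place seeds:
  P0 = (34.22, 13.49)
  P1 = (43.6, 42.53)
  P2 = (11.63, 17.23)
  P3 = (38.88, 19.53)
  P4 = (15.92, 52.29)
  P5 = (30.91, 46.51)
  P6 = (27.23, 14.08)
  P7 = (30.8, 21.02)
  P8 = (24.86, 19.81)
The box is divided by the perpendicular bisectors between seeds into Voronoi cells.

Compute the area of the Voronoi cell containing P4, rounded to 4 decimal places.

Area of P4's cell: 531.9167

1. box [0,46]×[0,59]: [(0, 0) (46, 0) (46, 59) (0, 59)]
2. ⊥bis P4·P0 via (25.07,32.89): [(0, 21.0657) (46, 42.7616) (46, 59) (0, 59)]  |A|=1245.9705
3. ⊥bis P4·P1 via (29.76,47.41): [(0, 21.0657) (24.5545, 32.6469) (33.8466, 59) (0, 59)]  |A|=911.711
4. ⊥bis P4·P2 via (13.775,34.76): [(0, 36.4455) (24.8229, 33.4082) (33.8466, 59) (0, 59)]  |A|=713.0331
5. ⊥bis P4·P3 via (27.4,35.91): [(0, 36.4455) (23.9778, 33.5116) (25.1488, 34.3322) (33.8466, 59) (0, 59)]  |A|=712.6258
6. ⊥bis P4·P5 via (23.415,49.4): [(0, 36.4455) (17.59, 34.2932) (27.1167, 59) (0, 59)]  |A|=533.3492
7. ⊥bis P4·P6 via (21.575,33.185): [(0, 36.4455) (17.59, 34.2932) (27.1167, 59) (0, 59)]  |A|=533.3492
8. ⊥bis P4·P7 via (23.36,36.655): [(0, 36.4455) (17.59, 34.2932) (27.1167, 59) (0, 59)]  |A|=533.3492
9. ⊥bis P4·P8 via (20.39,36.05): [(0, 36.4455) (15.1099, 34.5967) (18.0153, 35.3964) (27.1167, 59) (0, 59)]  |A|=531.9167
10. canonical 5-gon: [(0, 36.4455) (15.1099, 34.5967) (18.0153, 35.3964) (27.1167, 59) (0, 59)]
11. shoelace: 531.9167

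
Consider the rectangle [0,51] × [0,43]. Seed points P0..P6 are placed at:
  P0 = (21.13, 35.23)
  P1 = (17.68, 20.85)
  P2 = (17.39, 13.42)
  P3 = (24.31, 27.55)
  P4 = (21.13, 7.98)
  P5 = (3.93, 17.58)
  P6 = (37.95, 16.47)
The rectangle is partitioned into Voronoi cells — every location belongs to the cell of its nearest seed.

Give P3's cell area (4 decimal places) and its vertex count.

Area of P3's cell: 240.0707 (3 vertices)

1. box [0,51]×[0,43]: [(0, 0) (51, 0) (51, 43) (0, 43)]
2. ⊥bis P3·P0 via (22.72,31.39): [(0, 21.9825) (0, 0) (51, 0) (51, 43) (50.7592, 43)]  |A|=1659.5838
3. ⊥bis P3·P1 via (20.995,24.2): [(16.3814, 28.7654) (45.4505, 0) (51, 0) (51, 43) (50.7592, 43)]  |A|=825.8306
4. ⊥bis P3·P2 via (20.85,20.485): [(16.3814, 28.7654) (28.5698, 16.7043) (51, 5.7194) (51, 43) (50.7592, 43)]  |A|=715.3369
5. ⊥bis P3·P4 via (22.72,17.765): [(16.3814, 28.7654) (28.4367, 16.8361) (51, 13.1697) (51, 43) (50.7592, 43)]  |A|=630.5388
6. ⊥bis P3·P5 via (14.12,22.565): [(16.3814, 28.7654) (28.4367, 16.8361) (51, 13.1697) (51, 43) (50.7592, 43)]  |A|=630.5388
7. ⊥bis P3·P6 via (31.13,22.01): [(46.8736, 41.3911) (16.3814, 28.7654) (27.5998, 17.6642)]  |A|=240.0707
8. canonical 3-gon: [(46.8736, 41.3911) (16.3814, 28.7654) (27.5998, 17.6642)]
9. shoelace: 240.0707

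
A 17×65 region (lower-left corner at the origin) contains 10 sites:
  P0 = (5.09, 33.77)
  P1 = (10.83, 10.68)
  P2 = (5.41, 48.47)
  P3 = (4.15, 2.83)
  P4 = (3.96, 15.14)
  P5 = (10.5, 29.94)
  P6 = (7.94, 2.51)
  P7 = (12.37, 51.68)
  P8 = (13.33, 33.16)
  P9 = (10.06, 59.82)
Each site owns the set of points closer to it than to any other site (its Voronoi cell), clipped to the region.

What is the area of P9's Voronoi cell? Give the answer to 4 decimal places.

1. box [0,17]×[0,65]: [(0, 0) (17, 0) (17, 65) (0, 65)]
2. ⊥bis P9·P0 via (7.575,46.795): [(0, 48.2402) (17, 44.9968) (17, 65) (0, 65)]  |A|=312.4851
3. ⊥bis P9·P1 via (10.445,35.25): [(0, 48.2402) (17, 44.9968) (17, 65) (0, 65)]  |A|=312.4851
4. ⊥bis P9·P2 via (7.735,54.145): [(0, 57.314) (17, 50.3492) (17, 65) (0, 65)]  |A|=189.863
5. ⊥bis P9·P3 via (7.105,31.325): [(0, 57.314) (17, 50.3492) (17, 65) (0, 65)]  |A|=189.863
6. ⊥bis P9·P4 via (7.01,37.48): [(0, 57.314) (17, 50.3492) (17, 65) (0, 65)]  |A|=189.863
7. ⊥bis P9·P5 via (10.28,44.88): [(0, 57.314) (17, 50.3492) (17, 65) (0, 65)]  |A|=189.863
8. ⊥bis P9·P6 via (9,31.165): [(0, 57.314) (17, 50.3492) (17, 65) (0, 65)]  |A|=189.863
9. ⊥bis P9·P7 via (11.215,55.75): [(0, 57.314) (6.8447, 54.5098) (17, 57.3917) (17, 65) (0, 65)]  |A|=154.1036
10. ⊥bis P9·P8 via (11.695,46.49): [(0, 57.314) (6.8447, 54.5098) (17, 57.3917) (17, 65) (0, 65)]  |A|=154.1036
11. canonical 5-gon: [(0, 57.314) (6.8447, 54.5098) (17, 57.3917) (17, 65) (0, 65)]
12. shoelace: 154.1036

Area of P9's cell: 154.1036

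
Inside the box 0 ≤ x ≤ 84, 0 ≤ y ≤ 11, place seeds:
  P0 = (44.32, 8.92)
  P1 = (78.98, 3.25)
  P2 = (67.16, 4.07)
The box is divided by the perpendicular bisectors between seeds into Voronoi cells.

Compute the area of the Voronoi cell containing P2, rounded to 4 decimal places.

Area of P2's cell: 194.3583

1. box [0,84]×[0,11]: [(0, 0) (84, 0) (84, 11) (0, 11)]
2. ⊥bis P2·P0 via (55.74,6.495): [(54.3608, 0) (84, 0) (84, 11) (56.6966, 11)]  |A|=313.1841
3. ⊥bis P2·P1 via (73.07,3.66): [(54.3608, 0) (72.8161, 0) (73.5792, 11) (56.6966, 11)]  |A|=194.3583
4. canonical 4-gon: [(54.3608, 0) (72.8161, 0) (73.5792, 11) (56.6966, 11)]
5. shoelace: 194.3583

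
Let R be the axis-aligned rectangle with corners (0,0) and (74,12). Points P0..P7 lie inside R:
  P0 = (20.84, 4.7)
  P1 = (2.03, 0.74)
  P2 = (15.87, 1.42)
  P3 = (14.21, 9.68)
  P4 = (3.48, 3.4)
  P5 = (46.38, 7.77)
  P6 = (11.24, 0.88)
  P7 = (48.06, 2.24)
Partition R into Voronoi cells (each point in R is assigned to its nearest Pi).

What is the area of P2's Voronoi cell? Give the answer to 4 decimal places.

1. box [0,74]×[0,12]: [(0, 0) (74, 0) (74, 12) (0, 12)]
2. ⊥bis P2·P0 via (18.355,3.06): [(0, 0) (20.3745, 0) (12.455, 12) (0, 12)]  |A|=196.9766
3. ⊥bis P2·P1 via (8.95,1.08): [(9.0031, 0) (20.3745, 0) (12.455, 12) (8.4135, 12)]  |A|=92.4774
4. ⊥bis P2·P3 via (15.04,5.55): [(8.7921, 4.2944) (9.0031, 0) (20.3745, 0) (16.5159, 5.8466)]  |A|=49.9905
5. ⊥bis P2·P4 via (9.675,2.41): [(10.0154, 4.5402) (9.2899, 0) (20.3745, 0) (16.5159, 5.8466)]  |A|=46.6867
6. ⊥bis P2·P5 via (31.125,4.595): [(10.0154, 4.5402) (9.2899, 0) (20.3745, 0) (16.5159, 5.8466)]  |A|=46.6867
7. ⊥bis P2·P6 via (13.555,1.15): [(13.0876, 5.1576) (13.6891, 0) (20.3745, 0) (16.5159, 5.8466)]  |A|=28.5917
8. ⊥bis P2·P7 via (31.965,1.83): [(13.0876, 5.1576) (13.6891, 0) (20.3745, 0) (16.5159, 5.8466)]  |A|=28.5917
9. canonical 4-gon: [(13.0876, 5.1576) (13.6891, 0) (20.3745, 0) (16.5159, 5.8466)]
10. shoelace: 28.5917

Area of P2's cell: 28.5917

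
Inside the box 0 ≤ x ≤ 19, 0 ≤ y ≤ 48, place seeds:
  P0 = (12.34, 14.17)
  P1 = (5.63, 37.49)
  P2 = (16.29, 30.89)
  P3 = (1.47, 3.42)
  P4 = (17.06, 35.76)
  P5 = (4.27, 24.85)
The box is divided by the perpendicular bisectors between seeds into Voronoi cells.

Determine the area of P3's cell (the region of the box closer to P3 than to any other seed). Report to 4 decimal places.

Area of P3's cell: 122.1724

1. box [0,19]×[0,48]: [(0, 0) (19, 0) (19, 48) (0, 48)]
2. ⊥bis P3·P0 via (6.905,8.795): [(0, 15.7771) (0, 0) (15.6029, 0)]  |A|=123.0841
3. ⊥bis P3·P1 via (3.55,20.455): [(0, 15.7771) (0, 0) (15.6029, 0)]  |A|=123.0841
4. ⊥bis P3·P2 via (8.88,17.155): [(0, 15.7771) (0, 0) (15.6029, 0)]  |A|=123.0841
5. ⊥bis P3·P4 via (9.265,19.59): [(0, 15.7771) (0, 0) (15.6029, 0)]  |A|=123.0841
6. ⊥bis P3·P5 via (2.87,14.135): [(1.4391, 14.322) (0, 14.51) (0, 0) (15.6029, 0)]  |A|=122.1724
7. canonical 4-gon: [(1.4391, 14.322) (0, 14.51) (0, 0) (15.6029, 0)]
8. shoelace: 122.1724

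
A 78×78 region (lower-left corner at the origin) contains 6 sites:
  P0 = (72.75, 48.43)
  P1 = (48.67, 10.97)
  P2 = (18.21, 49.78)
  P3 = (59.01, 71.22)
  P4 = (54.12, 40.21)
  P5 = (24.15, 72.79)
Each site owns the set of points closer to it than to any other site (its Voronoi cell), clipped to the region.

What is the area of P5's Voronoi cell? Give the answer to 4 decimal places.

1. box [0,78]×[0,78]: [(0, 0) (78, 0) (78, 78) (0, 78)]
2. ⊥bis P5·P0 via (48.45,60.61): [(0, 0) (18.0702, 0) (57.1665, 78) (0, 78)]  |A|=2934.229
3. ⊥bis P5·P1 via (36.41,41.88): [(0, 27.4385) (39.7199, 43.1928) (57.1665, 78) (0, 78)]  |A|=1999.0506
4. ⊥bis P5·P2 via (21.18,61.285): [(0, 66.7526) (45.6253, 54.9745) (57.1665, 78) (0, 78)]  |A|=914.7269
5. ⊥bis P5·P3 via (41.58,72.005): [(0, 66.7526) (40.8683, 56.2025) (41.85, 78) (0, 78)]  |A|=685.9441
6. ⊥bis P5·P4 via (39.135,56.5): [(0, 66.7526) (39.2623, 56.6171) (40.9572, 58.1762) (41.85, 78) (0, 78)]  |A|=684.3408
7. canonical 5-gon: [(0, 66.7526) (39.2623, 56.6171) (40.9572, 58.1762) (41.85, 78) (0, 78)]
8. shoelace: 684.3408

Area of P5's cell: 684.3408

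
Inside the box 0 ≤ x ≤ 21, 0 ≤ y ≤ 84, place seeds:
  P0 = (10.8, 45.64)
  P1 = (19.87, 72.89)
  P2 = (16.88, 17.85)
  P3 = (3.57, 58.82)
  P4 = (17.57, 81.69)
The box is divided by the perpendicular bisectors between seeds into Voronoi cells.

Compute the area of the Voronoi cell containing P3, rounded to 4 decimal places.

1. box [0,21]×[0,84]: [(0, 0) (21, 0) (21, 84) (0, 84)]
2. ⊥bis P3·P0 via (7.185,52.23): [(0, 48.2886) (21, 59.8083) (21, 84) (0, 84)]  |A|=628.9821
3. ⊥bis P3·P1 via (11.72,65.855): [(0, 79.4325) (0, 48.2886) (18.2443, 58.2967)]  |A|=284.0994
4. ⊥bis P3·P2 via (10.225,38.335): [(0, 79.4325) (0, 48.2886) (18.2443, 58.2967)]  |A|=284.0994
5. ⊥bis P3·P4 via (10.57,70.255): [(4.9549, 73.6923) (0, 76.7255) (0, 48.2886) (18.2443, 58.2967)]  |A|=277.3927
6. canonical 4-gon: [(4.9549, 73.6923) (0, 76.7255) (0, 48.2886) (18.2443, 58.2967)]
7. shoelace: 277.3927

Area of P3's cell: 277.3927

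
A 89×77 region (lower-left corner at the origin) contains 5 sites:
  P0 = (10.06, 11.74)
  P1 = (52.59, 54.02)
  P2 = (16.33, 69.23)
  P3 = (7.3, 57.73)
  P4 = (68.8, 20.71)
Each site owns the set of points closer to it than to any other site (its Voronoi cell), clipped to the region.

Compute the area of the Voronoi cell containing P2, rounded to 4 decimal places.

Area of P2's cell: 621.9834

1. box [0,89]×[0,77]: [(0, 0) (89, 0) (89, 77) (0, 77)]
2. ⊥bis P2·P0 via (13.195,40.485): [(0, 41.9241) (89, 32.2175) (89, 77) (0, 77)]  |A|=3553.6988
3. ⊥bis P2·P1 via (34.46,61.625): [(0, 41.9241) (25.05, 39.1921) (40.9094, 77) (0, 77)]  |A|=1212.676
4. ⊥bis P2·P3 via (11.815,63.48): [(0, 72.7573) (29.4346, 49.6448) (40.9094, 77) (0, 77)]  |A|=621.9834
5. ⊥bis P2·P4 via (42.565,44.97): [(0, 72.7573) (29.4346, 49.6448) (40.9094, 77) (0, 77)]  |A|=621.9834
6. canonical 4-gon: [(0, 72.7573) (29.4346, 49.6448) (40.9094, 77) (0, 77)]
7. shoelace: 621.9834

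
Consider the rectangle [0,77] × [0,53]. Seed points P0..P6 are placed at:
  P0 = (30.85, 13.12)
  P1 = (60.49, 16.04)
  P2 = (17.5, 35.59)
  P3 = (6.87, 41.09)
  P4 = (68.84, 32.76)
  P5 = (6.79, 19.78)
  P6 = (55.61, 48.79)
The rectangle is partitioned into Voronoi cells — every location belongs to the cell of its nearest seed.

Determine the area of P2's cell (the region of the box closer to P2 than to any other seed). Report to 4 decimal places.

1. box [0,77]×[0,53]: [(0, 0) (77, 0) (77, 53) (0, 53)]
2. ⊥bis P2·P0 via (24.175,24.355): [(0, 9.992) (72.3887, 53) (0, 53)]  |A|=1556.6464
3. ⊥bis P2·P1 via (38.995,25.815): [(0, 9.992) (43.5717, 35.8791) (51.3576, 53) (0, 53)]  |A|=1376.6101
4. ⊥bis P2·P3 via (12.185,38.34): [(0, 14.7897) (0, 9.992) (43.5717, 35.8791) (51.3576, 53) (19.7701, 53)]  |A|=998.8989
5. ⊥bis P2·P4 via (43.17,34.175): [(0, 14.7897) (0, 9.992) (43.2535, 35.69) (44.2077, 53) (19.7701, 53)]  |A|=935.0288
6. ⊥bis P2·P5 via (12.145,27.685): [(8.0925, 30.4303) (20.3848, 22.1032) (43.2535, 35.69) (44.2077, 53) (19.7701, 53)]  |A|=756.3055
7. ⊥bis P2·P6 via (36.555,42.19): [(8.0925, 30.4303) (20.3848, 22.1032) (39.5653, 33.4988) (32.8108, 53) (19.7701, 53)]  |A|=614.3032
8. canonical 5-gon: [(8.0925, 30.4303) (20.3848, 22.1032) (39.5653, 33.4988) (32.8108, 53) (19.7701, 53)]
9. shoelace: 614.3032

Area of P2's cell: 614.3032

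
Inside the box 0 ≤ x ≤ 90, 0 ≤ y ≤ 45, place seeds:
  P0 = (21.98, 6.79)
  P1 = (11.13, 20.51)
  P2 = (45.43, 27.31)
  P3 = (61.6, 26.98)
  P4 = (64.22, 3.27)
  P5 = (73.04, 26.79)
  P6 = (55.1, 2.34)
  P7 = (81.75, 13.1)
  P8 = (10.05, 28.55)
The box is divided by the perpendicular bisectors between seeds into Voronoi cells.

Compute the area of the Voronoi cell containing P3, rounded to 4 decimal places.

Area of P3's cell: 411.3516

1. box [0,90]×[0,45]: [(0, 0) (90, 0) (90, 45) (0, 45)]
2. ⊥bis P3·P0 via (41.79,16.885): [(50.3944, 0) (90, 0) (90, 45) (27.4628, 45)]  |A|=2298.2109
3. ⊥bis P3·P1 via (36.365,23.745): [(35.7166, 28.8033) (50.3944, 0) (90, 0) (90, 45) (33.6402, 45)]  |A|=2248.1843
4. ⊥bis P3·P2 via (53.515,27.145): [(52.961, 0) (90, 0) (90, 45) (53.8794, 45)]  |A|=1646.0908
5. ⊥bis P3·P4 via (62.91,15.125): [(53.2479, 14.0573) (90, 18.1185) (90, 45) (53.8794, 45)]  |A|=1052.8101
6. ⊥bis P3·P5 via (67.32,26.885): [(53.2479, 14.0573) (67.1324, 15.5916) (67.6209, 45) (53.8794, 45)]  |A|=416.3853
7. ⊥bis P3·P6 via (58.35,14.66): [(53.2875, 15.9955) (58.4539, 14.6326) (67.1324, 15.5916) (67.6209, 45) (53.8794, 45)]  |A|=411.3516
8. ⊥bis P3·P7 via (71.675,20.04): [(53.2875, 15.9955) (58.4539, 14.6326) (67.1324, 15.5916) (67.6209, 45) (53.8794, 45)]  |A|=411.3516
9. ⊥bis P3·P8 via (35.825,27.765): [(53.2875, 15.9955) (58.4539, 14.6326) (67.1324, 15.5916) (67.6209, 45) (53.8794, 45)]  |A|=411.3516
10. canonical 5-gon: [(53.2875, 15.9955) (58.4539, 14.6326) (67.1324, 15.5916) (67.6209, 45) (53.8794, 45)]
11. shoelace: 411.3516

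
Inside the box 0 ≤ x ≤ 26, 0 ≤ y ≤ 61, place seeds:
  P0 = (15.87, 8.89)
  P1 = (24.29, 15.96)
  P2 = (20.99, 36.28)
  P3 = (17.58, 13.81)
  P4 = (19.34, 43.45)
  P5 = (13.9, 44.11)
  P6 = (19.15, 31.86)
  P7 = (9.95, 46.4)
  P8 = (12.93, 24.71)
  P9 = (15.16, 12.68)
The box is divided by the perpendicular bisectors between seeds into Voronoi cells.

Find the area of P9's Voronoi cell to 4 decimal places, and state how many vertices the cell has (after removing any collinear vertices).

Area of P9's cell: 127.8872 (4 vertices)

1. box [0,26]×[0,61]: [(0, 0) (26, 0) (26, 61) (0, 61)]
2. ⊥bis P9·P0 via (15.515,10.785): [(0, 7.8785) (26, 12.7492) (26, 61) (0, 61)]  |A|=1317.8398
3. ⊥bis P9·P1 via (19.725,14.32): [(0, 7.8785) (20.6494, 11.7469) (2.955, 61) (0, 61)]  |A|=621.2347
4. ⊥bis P9·P2 via (18.075,24.48): [(0, 28.9451) (0, 7.8785) (20.6494, 11.7469) (15.8802, 25.0222)]  |A|=313.5596
5. ⊥bis P9·P3 via (16.37,13.245): [(10.2175, 26.4211) (0, 28.9451) (0, 7.8785) (17.3575, 11.1302)]  |A|=251.9389
6. ⊥bis P9·P4 via (17.25,28.065): [(10.2175, 26.4211) (0, 28.9451) (0, 7.8785) (17.3575, 11.1302)]  |A|=251.9389
7. ⊥bis P9·P5 via (14.53,28.395): [(10.2175, 26.4211) (3.9448, 27.9706) (0, 27.8125) (0, 7.8785) (17.3575, 11.1302)]  |A|=249.7049
8. ⊥bis P9·P6 via (17.155,22.27): [(11.618, 23.4219) (0, 25.8387) (0, 7.8785) (17.3575, 11.1302)]  |A|=220.3391
9. ⊥bis P9·P7 via (12.555,29.54): [(11.618, 23.4219) (0, 25.8387) (0, 7.8785) (17.3575, 11.1302)]  |A|=220.3391
10. ⊥bis P9·P8 via (14.045,18.695): [(13.8427, 18.6575) (0, 16.0915) (0, 7.8785) (17.3575, 11.1302)]  |A|=127.8872
11. canonical 4-gon: [(13.8427, 18.6575) (0, 16.0915) (0, 7.8785) (17.3575, 11.1302)]
12. shoelace: 127.8872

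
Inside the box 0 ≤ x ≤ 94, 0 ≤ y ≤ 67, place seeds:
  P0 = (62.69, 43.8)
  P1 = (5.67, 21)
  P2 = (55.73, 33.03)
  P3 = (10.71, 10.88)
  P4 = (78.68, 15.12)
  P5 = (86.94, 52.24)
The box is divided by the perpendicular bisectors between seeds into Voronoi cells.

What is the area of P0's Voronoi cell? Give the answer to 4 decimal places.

1. box [0,94]×[0,67]: [(0, 0) (94, 0) (94, 67) (0, 67)]
2. ⊥bis P0·P1 via (34.18,32.4): [(47.1355, 0) (94, 0) (94, 67) (20.3449, 67)]  |A|=4037.4097
3. ⊥bis P0·P2 via (59.21,38.415): [(22.2152, 62.3225) (94, 15.9323) (94, 67) (20.3449, 67)]  |A|=2005.2023
4. ⊥bis P0·P3 via (36.7,27.34): [(22.2152, 62.3225) (94, 15.9323) (94, 67) (20.3449, 67)]  |A|=2005.2023
5. ⊥bis P0·P4 via (70.685,29.46): [(22.2152, 62.3225) (71.9638, 30.173) (94, 42.4588) (94, 67) (20.3449, 67)]  |A|=1712.9306
6. ⊥bis P0·P5 via (74.815,48.02): [(22.2152, 62.3225) (71.9638, 30.173) (79.5537, 34.4046) (68.2092, 67) (20.3449, 67)]  |A|=1115.3353
7. canonical 5-gon: [(22.2152, 62.3225) (71.9638, 30.173) (79.5537, 34.4046) (68.2092, 67) (20.3449, 67)]
8. shoelace: 1115.3353

Area of P0's cell: 1115.3353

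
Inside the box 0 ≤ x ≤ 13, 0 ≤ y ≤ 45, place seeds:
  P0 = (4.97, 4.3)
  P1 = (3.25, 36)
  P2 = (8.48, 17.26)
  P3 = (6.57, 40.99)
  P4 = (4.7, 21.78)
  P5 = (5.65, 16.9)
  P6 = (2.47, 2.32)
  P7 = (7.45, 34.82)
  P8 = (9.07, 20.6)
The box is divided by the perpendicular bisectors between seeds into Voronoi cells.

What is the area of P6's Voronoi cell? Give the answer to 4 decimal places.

Area of P6's cell: 25.3882

1. box [0,13]×[0,45]: [(0, 0) (13, 0) (13, 45) (0, 45)]
2. ⊥bis P6·P0 via (3.72,3.31): [(0, 8.007) (0, 0) (6.3415, 0)]  |A|=25.3882
3. ⊥bis P6·P1 via (2.86,19.16): [(0, 8.007) (0, 0) (6.3415, 0)]  |A|=25.3882
4. ⊥bis P6·P2 via (5.475,9.79): [(0, 8.007) (0, 0) (6.3415, 0)]  |A|=25.3882
5. ⊥bis P6·P3 via (4.52,21.655): [(0, 8.007) (0, 0) (6.3415, 0)]  |A|=25.3882
6. ⊥bis P6·P4 via (3.585,12.05): [(0, 8.007) (0, 0) (6.3415, 0)]  |A|=25.3882
7. ⊥bis P6·P5 via (4.06,9.61): [(0, 8.007) (0, 0) (6.3415, 0)]  |A|=25.3882
8. ⊥bis P6·P7 via (4.96,18.57): [(0, 8.007) (0, 0) (6.3415, 0)]  |A|=25.3882
9. ⊥bis P6·P8 via (5.77,11.46): [(0, 8.007) (0, 0) (6.3415, 0)]  |A|=25.3882
10. canonical 3-gon: [(0, 8.007) (0, 0) (6.3415, 0)]
11. shoelace: 25.3882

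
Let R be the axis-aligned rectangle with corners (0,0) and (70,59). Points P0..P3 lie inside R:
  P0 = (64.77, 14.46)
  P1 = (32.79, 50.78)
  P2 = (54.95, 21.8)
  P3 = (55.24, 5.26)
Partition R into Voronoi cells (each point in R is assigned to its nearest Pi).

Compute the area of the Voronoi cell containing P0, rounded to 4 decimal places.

Area of P0's cell: 218.1385

1. box [0,70]×[0,59]: [(0, 0) (70, 0) (70, 59) (0, 59)]
2. ⊥bis P0·P1 via (48.78,32.62): [(11.7331, 0) (70, 0) (70, 51.3044)]  |A|=1494.6715
3. ⊥bis P0·P2 via (59.86,18.13): [(46.3087, 0) (70, 0) (70, 31.696)]  |A|=375.461
4. ⊥bis P0·P3 via (60.005,9.86): [(56.4393, 13.5536) (69.5236, 0) (70, 0) (70, 31.696)]  |A|=218.1385
5. canonical 4-gon: [(56.4393, 13.5536) (69.5236, 0) (70, 0) (70, 31.696)]
6. shoelace: 218.1385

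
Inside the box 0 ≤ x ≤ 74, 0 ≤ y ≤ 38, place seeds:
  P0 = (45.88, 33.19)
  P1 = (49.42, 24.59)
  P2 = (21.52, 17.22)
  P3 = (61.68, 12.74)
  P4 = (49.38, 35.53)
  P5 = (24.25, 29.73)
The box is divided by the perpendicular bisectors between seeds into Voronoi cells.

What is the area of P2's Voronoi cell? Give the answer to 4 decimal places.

1. box [0,74]×[0,38]: [(0, 0) (74, 0) (74, 38) (0, 38)]
2. ⊥bis P2·P0 via (33.7,25.205): [(0, 0) (50.224, 0) (25.3118, 38) (0, 38)]  |A|=1435.1799
3. ⊥bis P2·P1 via (35.47,20.905): [(0, 0) (40.9922, 0) (34.7621, 23.585) (25.3118, 38) (0, 38)]  |A|=1326.3146
4. ⊥bis P2·P3 via (41.6,14.98): [(0, 0) (39.9289, 0) (40.2446, 2.8301) (34.7621, 23.585) (25.3118, 38) (0, 38)]  |A|=1324.81
5. ⊥bis P2·P4 via (35.45,26.375): [(0, 0) (39.9289, 0) (40.2446, 2.8301) (34.7621, 23.585) (25.3118, 38) (0, 38)]  |A|=1324.81
6. ⊥bis P2·P5 via (22.885,23.475): [(0, 28.4691) (0, 0) (39.9289, 0) (40.2446, 2.8301) (35.5194, 20.7178)]  |A|=928.7336
7. canonical 5-gon: [(0, 28.4691) (0, 0) (39.9289, 0) (40.2446, 2.8301) (35.5194, 20.7178)]
8. shoelace: 928.7336

Area of P2's cell: 928.7336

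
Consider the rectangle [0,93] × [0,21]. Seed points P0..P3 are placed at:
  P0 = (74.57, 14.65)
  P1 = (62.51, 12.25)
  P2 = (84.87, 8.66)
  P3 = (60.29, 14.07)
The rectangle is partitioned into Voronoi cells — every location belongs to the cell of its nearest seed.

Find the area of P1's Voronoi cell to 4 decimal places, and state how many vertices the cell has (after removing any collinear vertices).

Area of P1's cell: 208.3697 (3 vertices)

1. box [0,93]×[0,21]: [(0, 0) (93, 0) (93, 21) (0, 21)]
2. ⊥bis P1·P0 via (68.54,13.45): [(0, 0) (71.2166, 0) (67.0375, 21) (0, 21)]  |A|=1451.6684
3. ⊥bis P1·P2 via (73.69,10.455): [(0, 0) (71.2166, 0) (67.0375, 21) (0, 21)]  |A|=1451.6684
4. ⊥bis P1·P3 via (61.4,13.16): [(50.6112, 0) (71.2166, 0) (67.1918, 20.2247)]  |A|=208.3697
5. canonical 3-gon: [(50.6112, 0) (71.2166, 0) (67.1918, 20.2247)]
6. shoelace: 208.3697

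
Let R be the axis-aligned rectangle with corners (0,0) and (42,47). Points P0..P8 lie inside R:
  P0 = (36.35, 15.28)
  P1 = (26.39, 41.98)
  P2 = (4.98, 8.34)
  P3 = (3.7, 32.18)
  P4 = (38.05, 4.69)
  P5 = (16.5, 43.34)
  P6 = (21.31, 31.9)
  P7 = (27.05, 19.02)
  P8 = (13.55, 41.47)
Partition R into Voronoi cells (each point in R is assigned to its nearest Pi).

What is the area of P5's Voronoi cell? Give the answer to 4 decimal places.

1. box [0,42]×[0,47]: [(0, 0) (42, 0) (42, 47) (0, 47)]
2. ⊥bis P5·P0 via (26.425,29.31): [(0, 10.6166) (42, 40.328) (42, 47) (0, 47)]  |A|=904.164
3. ⊥bis P5·P1 via (21.445,42.66): [(0, 10.6166) (18.8747, 23.9688) (22.0418, 47) (0, 47)]  |A|=597.1874
4. ⊥bis P5·P2 via (10.74,25.84): [(0, 29.375) (18.0968, 23.4186) (18.8747, 23.9688) (22.0418, 47) (0, 47)]  |A|=427.4538
5. ⊥bis P5·P3 via (10.1,37.76): [(19.3174, 27.1881) (22.0418, 47) (2.0439, 47)]  |A|=198.0989
6. ⊥bis P5·P4 via (27.275,24.015): [(19.3174, 27.1881) (22.0418, 47) (2.0439, 47)]  |A|=198.0989
7. ⊥bis P5·P6 via (18.905,37.62): [(12.5512, 34.9485) (20.8653, 38.4442) (22.0418, 47) (2.0439, 47)]  |A|=154.0124
8. ⊥bis P5·P7 via (21.775,31.18): [(12.5512, 34.9485) (20.8653, 38.4442) (22.0418, 47) (2.0439, 47)]  |A|=154.0124
9. ⊥bis P5·P8 via (15.025,42.405): [(18.2364, 37.3389) (20.8653, 38.4442) (22.0418, 47) (12.1122, 47)]  |A|=58.5612
10. canonical 4-gon: [(18.2364, 37.3389) (20.8653, 38.4442) (22.0418, 47) (12.1122, 47)]
11. shoelace: 58.5612

Area of P5's cell: 58.5612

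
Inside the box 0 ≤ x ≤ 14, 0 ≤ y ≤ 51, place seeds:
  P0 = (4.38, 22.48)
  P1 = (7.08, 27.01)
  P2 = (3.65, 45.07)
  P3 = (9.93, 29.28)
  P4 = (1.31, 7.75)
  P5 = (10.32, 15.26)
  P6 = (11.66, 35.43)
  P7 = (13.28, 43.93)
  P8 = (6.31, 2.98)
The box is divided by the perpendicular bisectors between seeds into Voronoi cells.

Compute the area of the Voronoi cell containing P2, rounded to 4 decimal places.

1. box [0,14]×[0,51]: [(0, 0) (14, 0) (14, 51) (0, 51)]
2. ⊥bis P2·P0 via (4.015,33.775): [(0, 33.6453) (14, 34.0977) (14, 51) (0, 51)]  |A|=239.7995
3. ⊥bis P2·P1 via (5.365,36.04): [(0, 35.0211) (14, 37.68) (14, 51) (0, 51)]  |A|=205.0927
4. ⊥bis P2·P3 via (6.79,37.175): [(0, 35.0211) (2.6304, 35.5206) (14, 40.0426) (14, 51) (0, 51)]  |A|=191.6618
5. ⊥bis P2·P4 via (2.48,26.41): [(0, 35.0211) (2.6304, 35.5206) (14, 40.0426) (14, 51) (0, 51)]  |A|=191.6618
6. ⊥bis P2·P5 via (6.985,30.165): [(0, 35.0211) (2.6304, 35.5206) (14, 40.0426) (14, 51) (0, 51)]  |A|=191.6618
7. ⊥bis P2·P6 via (7.655,40.25): [(0, 35.0211) (1.7656, 35.3564) (14, 45.5221) (14, 51) (0, 51)]  |A|=157.1204
8. ⊥bis P2·P7 via (8.465,44.5): [(0, 35.0211) (1.7656, 35.3564) (7.9954, 40.5328) (9.2345, 51) (0, 51)]  |A|=115.7333
9. ⊥bis P2·P8 via (4.98,24.025): [(0, 35.0211) (1.7656, 35.3564) (7.9954, 40.5328) (9.2345, 51) (0, 51)]  |A|=115.7333
10. canonical 5-gon: [(0, 35.0211) (1.7656, 35.3564) (7.9954, 40.5328) (9.2345, 51) (0, 51)]
11. shoelace: 115.7333

Area of P2's cell: 115.7333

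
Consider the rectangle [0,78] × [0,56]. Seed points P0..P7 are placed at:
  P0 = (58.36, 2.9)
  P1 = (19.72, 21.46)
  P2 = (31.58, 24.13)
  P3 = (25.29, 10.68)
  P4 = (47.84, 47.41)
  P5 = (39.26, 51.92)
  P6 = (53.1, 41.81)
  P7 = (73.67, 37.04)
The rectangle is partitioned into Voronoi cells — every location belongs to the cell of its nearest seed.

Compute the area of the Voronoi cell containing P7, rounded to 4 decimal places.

Area of P7's cell: 560.4590

1. box [0,78]×[0,56]: [(0, 0) (78, 0) (78, 56) (0, 56)]
2. ⊥bis P7·P0 via (66.015,19.97): [(0, 49.5743) (78, 14.5954) (78, 56) (0, 56)]  |A|=1865.3847
3. ⊥bis P7·P1 via (46.695,29.25): [(46.8994, 28.5424) (78, 14.5954) (78, 56) (38.97, 56)]  |A|=1179.6916
4. ⊥bis P7·P2 via (52.625,30.585): [(54.2646, 25.2394) (78, 14.5954) (78, 56) (44.8296, 56)]  |A|=1001.5475
5. ⊥bis P7·P3 via (49.48,23.86): [(54.2646, 25.2394) (78, 14.5954) (78, 56) (44.8296, 56)]  |A|=1001.5475
6. ⊥bis P7·P4 via (60.755,42.225): [(54.1222, 25.7038) (54.2646, 25.2394) (78, 14.5954) (78, 56) (66.2853, 56)]  |A|=676.5347
7. ⊥bis P7·P5 via (56.465,44.48): [(54.1222, 25.7038) (54.2646, 25.2394) (78, 14.5954) (78, 56) (66.2853, 56)]  |A|=676.5347
8. ⊥bis P7·P6 via (63.385,39.425): [(59.5463, 22.8709) (78, 14.5954) (78, 56) (67.2286, 56)]  |A|=560.459
9. canonical 4-gon: [(59.5463, 22.8709) (78, 14.5954) (78, 56) (67.2286, 56)]
10. shoelace: 560.459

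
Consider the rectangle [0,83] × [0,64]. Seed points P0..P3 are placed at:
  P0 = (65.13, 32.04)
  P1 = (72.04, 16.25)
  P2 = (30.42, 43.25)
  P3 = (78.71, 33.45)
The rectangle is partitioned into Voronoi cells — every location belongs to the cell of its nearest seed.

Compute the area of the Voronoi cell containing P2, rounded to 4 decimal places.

1. box [0,83]×[0,64]: [(0, 0) (83, 0) (83, 64) (0, 64)]
2. ⊥bis P2·P0 via (47.775,37.645): [(0, 0) (35.6171, 0) (56.2867, 64) (0, 64)]  |A|=2940.9204
3. ⊥bis P2·P1 via (51.23,29.75): [(0, 0) (31.9304, 0) (39.2721, 11.3171) (56.2867, 64) (0, 64)]  |A|=2920.0588
4. ⊥bis P2·P3 via (54.565,38.35): [(0, 0) (31.9304, 0) (39.2721, 11.3171) (56.2867, 64) (0, 64)]  |A|=2920.0588
5. canonical 5-gon: [(0, 0) (31.9304, 0) (39.2721, 11.3171) (56.2867, 64) (0, 64)]
6. shoelace: 2920.0588

Area of P2's cell: 2920.0588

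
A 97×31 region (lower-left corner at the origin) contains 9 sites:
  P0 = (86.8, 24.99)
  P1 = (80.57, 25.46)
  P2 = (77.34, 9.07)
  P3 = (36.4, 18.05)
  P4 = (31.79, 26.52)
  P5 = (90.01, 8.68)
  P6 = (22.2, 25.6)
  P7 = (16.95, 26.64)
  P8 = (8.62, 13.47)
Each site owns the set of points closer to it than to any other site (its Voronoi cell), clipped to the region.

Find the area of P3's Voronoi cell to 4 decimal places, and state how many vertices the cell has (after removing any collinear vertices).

1. box [0,97]×[0,31]: [(0, 0) (97, 0) (97, 31) (0, 31)]
2. ⊥bis P3·P0 via (61.6,21.52): [(0, 0) (64.5633, 0) (60.2946, 31) (0, 31)]  |A|=1935.2973
3. ⊥bis P3·P1 via (58.485,21.755): [(0, 0) (62.1346, 0) (56.9341, 31) (0, 31)]  |A|=1845.5647
4. ⊥bis P3·P2 via (56.87,13.56): [(0, 0) (53.8957, 0) (58.5641, 21.2835) (56.9341, 31) (0, 31)]  |A|=1757.8879
5. ⊥bis P3·P4 via (34.095,22.285): [(0, 3.728) (0, 0) (53.8957, 0) (58.5641, 21.2835) (56.9341, 31) (50.1072, 31)]  |A|=1074.6262
6. ⊥bis P3·P5 via (63.205,13.365): [(0, 3.728) (0, 0) (53.8957, 0) (58.5641, 21.2835) (56.9341, 31) (50.1072, 31)]  |A|=1074.6262
7. ⊥bis P3·P6 via (29.3,21.825): [(27.6915, 18.7997) (17.6959, 0) (53.8957, 0) (58.5641, 21.2835) (56.9341, 31) (50.1072, 31)]  |A|=856.6707
8. ⊥bis P3·P7 via (26.675,22.345): [(27.6915, 18.7997) (17.6959, 0) (53.8957, 0) (58.5641, 21.2835) (56.9341, 31) (50.1072, 31)]  |A|=856.6707
9. ⊥bis P3·P8 via (22.51,15.76): [(27.6915, 18.7997) (23.3539, 10.6415) (25.1083, 0) (53.8957, 0) (58.5641, 21.2835) (56.9341, 31) (50.1072, 31)]  |A|=817.2308
10. canonical 7-gon: [(27.6915, 18.7997) (23.3539, 10.6415) (25.1083, 0) (53.8957, 0) (58.5641, 21.2835) (56.9341, 31) (50.1072, 31)]
11. shoelace: 817.2308

Area of P3's cell: 817.2308 (7 vertices)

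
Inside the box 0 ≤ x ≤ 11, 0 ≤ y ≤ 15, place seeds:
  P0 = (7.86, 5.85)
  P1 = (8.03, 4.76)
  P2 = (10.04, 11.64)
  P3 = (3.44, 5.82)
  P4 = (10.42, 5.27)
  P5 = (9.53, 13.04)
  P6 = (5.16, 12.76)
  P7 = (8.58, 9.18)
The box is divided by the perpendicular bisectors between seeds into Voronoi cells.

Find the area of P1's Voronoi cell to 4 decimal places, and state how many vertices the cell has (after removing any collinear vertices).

Area of P1's cell: 24.1382 (4 vertices)

1. box [0,11]×[0,15]: [(0, 0) (11, 0) (11, 15) (0, 15)]
2. ⊥bis P1·P0 via (7.945,5.305): [(0, 4.0659) (0, 0) (11, 0) (11, 5.7815)]  |A|=54.1604
3. ⊥bis P1·P2 via (9.035,8.2): [(0, 4.0659) (0, 0) (11, 0) (11, 5.7815)]  |A|=54.1604
4. ⊥bis P1·P3 via (5.735,5.29): [(5.656, 4.948) (4.5133, 0) (11, 0) (11, 5.7815)]  |A|=31.496
5. ⊥bis P1·P4 via (9.225,5.015): [(9.1239, 5.4889) (5.656, 4.948) (4.5133, 0) (10.2951, 0)]  |A|=24.1382
6. ⊥bis P1·P5 via (8.78,8.9): [(9.1239, 5.4889) (5.656, 4.948) (4.5133, 0) (10.2951, 0)]  |A|=24.1382
7. ⊥bis P1·P6 via (6.595,8.76): [(9.1239, 5.4889) (5.656, 4.948) (4.5133, 0) (10.2951, 0)]  |A|=24.1382
8. ⊥bis P1·P7 via (8.305,6.97): [(9.1239, 5.4889) (5.656, 4.948) (4.5133, 0) (10.2951, 0)]  |A|=24.1382
9. canonical 4-gon: [(9.1239, 5.4889) (5.656, 4.948) (4.5133, 0) (10.2951, 0)]
10. shoelace: 24.1382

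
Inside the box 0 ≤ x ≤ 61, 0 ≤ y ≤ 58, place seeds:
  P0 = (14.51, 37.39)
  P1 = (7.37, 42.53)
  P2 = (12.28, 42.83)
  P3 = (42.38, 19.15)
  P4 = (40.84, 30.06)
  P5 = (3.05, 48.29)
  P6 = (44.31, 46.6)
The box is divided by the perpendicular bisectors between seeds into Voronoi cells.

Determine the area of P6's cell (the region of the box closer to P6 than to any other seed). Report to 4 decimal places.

Area of P6's cell: 664.8167

1. box [0,61]×[0,58]: [(0, 0) (61, 0) (61, 58) (0, 58)]
2. ⊥bis P6·P0 via (29.41,41.995): [(42.389, 0) (61, 0) (61, 58) (24.4635, 58)]  |A|=1599.2781
3. ⊥bis P6·P1 via (25.84,44.565): [(42.389, 0) (61, 0) (61, 58) (24.4635, 58)]  |A|=1599.2781
4. ⊥bis P6·P2 via (28.295,44.715): [(28.1262, 46.1487) (42.389, 0) (61, 0) (61, 58) (26.7313, 58)]  |A|=1585.8397
5. ⊥bis P6·P3 via (43.345,32.875): [(28.1262, 46.1487) (31.9817, 33.6739) (61, 31.6337) (61, 58) (26.7313, 58)]  |A|=813.5089
6. ⊥bis P6·P4 via (42.575,38.33): [(28.1262, 46.1487) (29.7085, 41.0293) (61, 34.4645) (61, 58) (26.7313, 58)]  |A|=664.8167
7. ⊥bis P6·P5 via (23.68,47.445): [(28.1262, 46.1487) (29.7085, 41.0293) (61, 34.4645) (61, 58) (26.7313, 58)]  |A|=664.8167
8. canonical 5-gon: [(28.1262, 46.1487) (29.7085, 41.0293) (61, 34.4645) (61, 58) (26.7313, 58)]
9. shoelace: 664.8167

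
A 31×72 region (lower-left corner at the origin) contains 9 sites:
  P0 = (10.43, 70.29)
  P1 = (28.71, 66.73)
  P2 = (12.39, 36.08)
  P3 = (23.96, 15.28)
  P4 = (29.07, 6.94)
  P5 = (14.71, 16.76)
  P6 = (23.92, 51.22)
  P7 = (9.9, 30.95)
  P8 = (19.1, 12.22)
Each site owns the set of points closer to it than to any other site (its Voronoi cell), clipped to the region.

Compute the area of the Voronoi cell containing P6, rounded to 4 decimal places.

Area of P6's cell: 374.3918

1. box [0,31]×[0,72]: [(0, 0) (31, 0) (31, 72) (0, 72)]
2. ⊥bis P6·P0 via (17.175,60.755): [(0, 48.6055) (0, 0) (31, 0) (31, 70.5347)]  |A|=1846.6736
3. ⊥bis P6·P1 via (26.315,58.975): [(18.2011, 61.4808) (0, 48.6055) (0, 0) (31, 0) (31, 57.5281)]  |A|=1763.4384
4. ⊥bis P6·P2 via (18.155,43.65): [(18.2011, 61.4808) (6.0387, 52.8773) (31, 33.8678) (31, 57.5281)]  |A|=374.3918
5. ⊥bis P6·P3 via (23.94,33.25): [(18.2011, 61.4808) (6.0387, 52.8773) (31, 33.8678) (31, 57.5281)]  |A|=374.3918
6. ⊥bis P6·P4 via (26.495,29.08): [(18.2011, 61.4808) (6.0387, 52.8773) (31, 33.8678) (31, 57.5281)]  |A|=374.3918
7. ⊥bis P6·P5 via (19.315,33.99): [(18.2011, 61.4808) (6.0387, 52.8773) (31, 33.8678) (31, 57.5281)]  |A|=374.3918
8. ⊥bis P6·P7 via (16.91,41.085): [(18.2011, 61.4808) (6.0387, 52.8773) (31, 33.8678) (31, 57.5281)]  |A|=374.3918
9. ⊥bis P6·P8 via (21.51,31.72): [(18.2011, 61.4808) (6.0387, 52.8773) (31, 33.8678) (31, 57.5281)]  |A|=374.3918
10. canonical 4-gon: [(18.2011, 61.4808) (6.0387, 52.8773) (31, 33.8678) (31, 57.5281)]
11. shoelace: 374.3918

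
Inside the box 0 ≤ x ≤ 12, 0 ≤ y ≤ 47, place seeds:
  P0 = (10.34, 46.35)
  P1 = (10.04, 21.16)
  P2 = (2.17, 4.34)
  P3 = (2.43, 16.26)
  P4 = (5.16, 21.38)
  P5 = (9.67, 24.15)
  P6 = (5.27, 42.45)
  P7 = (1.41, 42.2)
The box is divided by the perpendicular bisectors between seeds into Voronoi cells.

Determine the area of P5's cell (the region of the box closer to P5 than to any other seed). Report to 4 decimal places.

Area of P5's cell: 80.4639

1. box [0,12]×[0,47]: [(0, 0) (12, 0) (12, 47) (0, 47)]
2. ⊥bis P5·P0 via (10.005,35.25): [(0, 35.552) (0, 0) (12, 0) (12, 35.1898)]  |A|=424.4505
3. ⊥bis P5·P1 via (9.855,22.655): [(0, 35.552) (0, 21.4355) (12, 22.9204) (12, 35.1898)]  |A|=158.3149
4. ⊥bis P5·P2 via (5.92,14.245): [(0, 35.552) (0, 21.4355) (12, 22.9204) (12, 35.1898)]  |A|=158.3149
5. ⊥bis P5·P3 via (6.05,20.205): [(0, 35.552) (0, 25.7566) (4.1495, 21.949) (12, 22.9204) (12, 35.1898)]  |A|=149.3498
6. ⊥bis P5·P4 via (7.415,22.765): [(0, 35.552) (0, 34.8378) (7.6501, 22.3822) (12, 22.9204) (12, 35.1898)]  |A|=107.0502
7. ⊥bis P5·P6 via (7.47,33.3): [(1.7842, 31.9329) (7.6501, 22.3822) (12, 22.9204) (12, 34.3892)]  |A|=80.9325
8. ⊥bis P5·P7 via (5.54,33.175): [(3.9789, 32.4606) (2.0127, 31.5608) (7.6501, 22.3822) (12, 22.9204) (12, 34.3892)]  |A|=80.4639
9. canonical 5-gon: [(3.9789, 32.4606) (2.0127, 31.5608) (7.6501, 22.3822) (12, 22.9204) (12, 34.3892)]
10. shoelace: 80.4639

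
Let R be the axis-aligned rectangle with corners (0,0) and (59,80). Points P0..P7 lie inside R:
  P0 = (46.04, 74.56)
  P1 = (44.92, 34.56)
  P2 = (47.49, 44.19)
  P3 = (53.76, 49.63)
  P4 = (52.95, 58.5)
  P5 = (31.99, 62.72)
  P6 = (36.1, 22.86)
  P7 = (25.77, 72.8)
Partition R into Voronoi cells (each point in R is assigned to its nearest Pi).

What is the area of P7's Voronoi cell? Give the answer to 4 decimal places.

1. box [0,59]×[0,80]: [(0, 0) (59, 0) (59, 80) (0, 80)]
2. ⊥bis P7·P0 via (35.905,73.68): [(0, 0) (42.3025, 0) (35.3562, 80) (0, 80)]  |A|=3106.3489
3. ⊥bis P7·P1 via (35.345,53.68): [(0, 35.9798) (37.5459, 54.7822) (35.3562, 80) (0, 80)]  |A|=1272.1928
4. ⊥bis P7·P2 via (36.63,58.495): [(0, 35.9798) (20.4859, 46.2388) (37.1868, 58.9177) (35.3562, 80) (0, 80)]  |A|=1235.3828
5. ⊥bis P7·P3 via (39.765,61.215): [(0, 35.9798) (20.4859, 46.2388) (37.1868, 58.9177) (35.3562, 80) (0, 80)]  |A|=1235.3828
6. ⊥bis P7·P4 via (39.36,65.65): [(0, 35.9798) (20.4859, 46.2388) (34.9077, 57.1874) (36.9929, 61.1508) (35.3562, 80) (0, 80)]  |A|=1232.6703
7. ⊥bis P7·P5 via (28.88,67.76): [(0, 49.9392) (36.0356, 72.1755) (35.3562, 80) (0, 80)]  |A|=679.9527
8. ⊥bis P7·P6 via (30.935,47.83): [(0, 49.9392) (36.0356, 72.1755) (35.3562, 80) (0, 80)]  |A|=679.9527
9. canonical 4-gon: [(0, 49.9392) (36.0356, 72.1755) (35.3562, 80) (0, 80)]
10. shoelace: 679.9527

Area of P7's cell: 679.9527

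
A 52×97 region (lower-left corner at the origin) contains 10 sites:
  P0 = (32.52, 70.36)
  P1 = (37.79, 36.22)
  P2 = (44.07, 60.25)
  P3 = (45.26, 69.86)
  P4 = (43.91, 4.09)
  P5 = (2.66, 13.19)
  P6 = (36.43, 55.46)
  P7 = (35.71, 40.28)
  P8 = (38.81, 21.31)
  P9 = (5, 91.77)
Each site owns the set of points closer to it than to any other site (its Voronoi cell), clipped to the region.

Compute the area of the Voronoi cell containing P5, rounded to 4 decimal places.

1. box [0,52]×[0,97]: [(0, 0) (52, 0) (52, 97) (0, 97)]
2. ⊥bis P5·P0 via (17.59,41.775): [(0, 50.9623) (0, 0) (52, 0) (52, 23.8026)]  |A|=1943.8869
3. ⊥bis P5·P1 via (20.225,24.705): [(4.5798, 48.5703) (0, 50.9623) (0, 0) (36.4207, 0)]  |A|=1001.1801
4. ⊥bis P5·P2 via (23.365,36.72): [(4.5798, 48.5703) (0, 50.9623) (0, 0) (36.4207, 0)]  |A|=1001.1801
5. ⊥bis P5·P3 via (23.96,41.525): [(4.5798, 48.5703) (0, 50.9623) (0, 0) (36.4207, 0)]  |A|=1001.1801
6. ⊥bis P5·P4 via (23.285,8.64): [(25.1662, 17.1676) (4.5798, 48.5703) (0, 50.9623) (0, 0) (21.379, 0)]  |A|=872.0644
7. ⊥bis P5·P6 via (19.545,34.325): [(25.1662, 17.1676) (7.731, 43.7633) (0, 49.9397) (0, 0) (21.379, 0)]  |A|=860.8733
8. ⊥bis P5·P7 via (19.185,26.735): [(25.1662, 17.1676) (17.7325, 28.507) (0.4776, 49.5582) (0, 49.9397) (0, 0) (21.379, 0)]  |A|=834.5216
9. ⊥bis P5·P8 via (20.735,17.25): [(22.9798, 7.2564) (18.4535, 27.4073) (17.7325, 28.507) (0.4776, 49.5582) (0, 49.9397) (0, 0) (21.379, 0)]  |A|=790.0612
10. ⊥bis P5·P9 via (3.83,52.48): [(22.9798, 7.2564) (18.4535, 27.4073) (17.7325, 28.507) (0.4776, 49.5582) (0, 49.9397) (0, 0) (21.379, 0)]  |A|=790.0612
11. canonical 7-gon: [(22.9798, 7.2564) (18.4535, 27.4073) (17.7325, 28.507) (0.4776, 49.5582) (0, 49.9397) (0, 0) (21.379, 0)]
12. shoelace: 790.0612

Area of P5's cell: 790.0612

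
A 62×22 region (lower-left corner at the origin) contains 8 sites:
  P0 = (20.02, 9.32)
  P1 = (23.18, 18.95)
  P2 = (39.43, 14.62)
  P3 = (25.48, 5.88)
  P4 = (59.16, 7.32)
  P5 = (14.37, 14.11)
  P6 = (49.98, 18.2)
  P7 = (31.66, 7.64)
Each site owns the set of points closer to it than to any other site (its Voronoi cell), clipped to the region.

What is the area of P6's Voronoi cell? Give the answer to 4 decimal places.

Area of P6's cell: 163.9637

1. box [0,62]×[0,22]: [(0, 0) (62, 0) (62, 22) (0, 22)]
2. ⊥bis P6·P0 via (35,13.76): [(39.0784, 0) (62, 0) (62, 22) (32.5577, 22)]  |A|=576.0029
3. ⊥bis P6·P1 via (36.58,18.575): [(36.3206, 9.3046) (39.0784, 0) (62, 0) (62, 22) (36.6758, 22)]  |A|=549.8621
4. ⊥bis P6·P2 via (44.705,16.41): [(50.2735, 0) (62, 0) (62, 22) (42.8081, 22)]  |A|=340.1022
5. ⊥bis P6·P3 via (37.73,12.04): [(50.2735, 0) (62, 0) (62, 22) (42.8081, 22)]  |A|=340.1022
6. ⊥bis P6·P4 via (54.57,12.76): [(47.8637, 7.1016) (62, 19.0291) (62, 22) (42.8081, 22)]  |A|=163.9637
7. ⊥bis P6·P5 via (32.175,16.155): [(47.8637, 7.1016) (62, 19.0291) (62, 22) (42.8081, 22)]  |A|=163.9637
8. ⊥bis P6·P7 via (40.82,12.92): [(47.8637, 7.1016) (62, 19.0291) (62, 22) (42.8081, 22)]  |A|=163.9637
9. canonical 4-gon: [(47.8637, 7.1016) (62, 19.0291) (62, 22) (42.8081, 22)]
10. shoelace: 163.9637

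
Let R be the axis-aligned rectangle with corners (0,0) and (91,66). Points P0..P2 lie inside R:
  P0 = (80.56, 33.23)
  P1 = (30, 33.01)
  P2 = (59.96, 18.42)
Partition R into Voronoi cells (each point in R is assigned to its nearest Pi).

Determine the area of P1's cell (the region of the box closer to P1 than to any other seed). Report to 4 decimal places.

Area of P1's cell: 3111.7336

1. box [0,91]×[0,66]: [(0, 0) (91, 0) (91, 66) (0, 66)]
2. ⊥bis P1·P0 via (55.28,33.12): [(0, 0) (55.4241, 0) (55.1369, 66) (0, 66)]  |A|=3648.5145
3. ⊥bis P1·P2 via (44.98,25.715): [(0, 0) (32.4572, 0) (55.2207, 46.7439) (55.1369, 66) (0, 66)]  |A|=3111.7336
4. canonical 5-gon: [(0, 0) (32.4572, 0) (55.2207, 46.7439) (55.1369, 66) (0, 66)]
5. shoelace: 3111.7336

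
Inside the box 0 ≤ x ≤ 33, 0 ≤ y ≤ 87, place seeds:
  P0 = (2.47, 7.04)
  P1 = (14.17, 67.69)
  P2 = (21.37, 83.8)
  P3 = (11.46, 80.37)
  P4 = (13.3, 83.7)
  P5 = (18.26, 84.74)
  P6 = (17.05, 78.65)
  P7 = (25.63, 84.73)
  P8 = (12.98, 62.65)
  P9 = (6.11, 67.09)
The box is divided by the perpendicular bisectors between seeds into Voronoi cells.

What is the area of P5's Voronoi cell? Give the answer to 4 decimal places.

1. box [0,33]×[0,87]: [(0, 0) (33, 0) (33, 87) (0, 87)]
2. ⊥bis P5·P0 via (10.365,45.89): [(0, 47.9963) (33, 41.2902) (33, 87) (0, 87)]  |A|=1397.7724
3. ⊥bis P5·P1 via (16.215,76.215): [(0, 80.1047) (33, 72.1886) (33, 87) (0, 87)]  |A|=358.1611
4. ⊥bis P5·P2 via (19.815,84.27): [(0, 80.1047) (17.3016, 75.9543) (20.6401, 87) (0, 87)]  |A|=173.6418
5. ⊥bis P5·P3 via (14.86,82.555): [(17.8775, 77.8596) (20.6401, 87) (12.0034, 87)]  |A|=39.4713
6. ⊥bis P5·P4 via (15.78,84.22): [(16.7437, 79.6238) (17.8775, 77.8596) (20.6401, 87) (15.1971, 87)]  |A|=27.6928
7. ⊥bis P5·P6 via (17.655,81.695): [(16.2509, 81.974) (18.9584, 81.436) (20.6401, 87) (15.1971, 87)]  |A|=21.663
8. ⊥bis P5·P7 via (21.945,84.735): [(16.2509, 81.974) (18.9584, 81.436) (20.6401, 87) (15.1971, 87)]  |A|=21.663
9. ⊥bis P5·P8 via (15.62,73.695): [(16.2509, 81.974) (18.9584, 81.436) (20.6401, 87) (15.1971, 87)]  |A|=21.663
10. ⊥bis P5·P9 via (12.185,75.915): [(16.2509, 81.974) (18.9584, 81.436) (20.6401, 87) (15.1971, 87)]  |A|=21.663
11. canonical 4-gon: [(16.2509, 81.974) (18.9584, 81.436) (20.6401, 87) (15.1971, 87)]
12. shoelace: 21.663

Area of P5's cell: 21.6630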